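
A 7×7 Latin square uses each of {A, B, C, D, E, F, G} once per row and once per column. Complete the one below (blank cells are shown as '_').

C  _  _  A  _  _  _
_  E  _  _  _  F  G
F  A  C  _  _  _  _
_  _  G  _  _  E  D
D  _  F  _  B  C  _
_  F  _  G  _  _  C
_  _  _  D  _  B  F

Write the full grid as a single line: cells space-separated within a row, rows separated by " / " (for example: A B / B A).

C D E A F G B / B E D C A F G / F A C B G D E / A B G F C E D / D G F E B C A / E F B G D A C / G C A D E B F

(r5,c2) = G
(r5,c4) = E
(r5,c7) = A
(r7,c2) = C
(r3,c4) = B
(r3,c7) = E
(r4,c2) = B
(r1,c2) = D
(r1,c6) = G
(r1,c7) = B
(r2,c4) = C
(r3,c6) = D
(r4,c1) = A
(r4,c4) = F
(r4,c5) = C
(r6,c6) = A
(r1,c3) = E
(r1,c5) = F
(r2,c1) = B
(r3,c5) = G
(r6,c1) = E
(r6,c5) = D
(r7,c1) = G
(r7,c3) = A
(r7,c5) = E
(r2,c3) = D
(r2,c5) = A
(r6,c3) = B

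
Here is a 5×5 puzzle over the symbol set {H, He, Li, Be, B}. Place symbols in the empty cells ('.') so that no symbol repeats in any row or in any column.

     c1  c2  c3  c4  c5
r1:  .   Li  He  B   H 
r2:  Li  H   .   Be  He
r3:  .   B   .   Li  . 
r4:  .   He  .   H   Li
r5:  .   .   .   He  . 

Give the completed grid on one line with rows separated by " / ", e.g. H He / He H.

(r1,c1): row 1 has {H,He,Li,B}; column 1 has {Li}, so it must be Be.
(r2,c3): row 2 has {H,He,Li,Be}; column 3 has {He}, so it must be B.
(r3,c5): row 3 has {Li,B}; column 5 has {H,He,Li}, so it must be Be.
(r4,c1): row 4 has {H,He,Li}; column 1 has {Li,Be}, so it must be B.
(r4,c3): row 4 has {H,He,Li,B}; column 3 has {He,B}, so it must be Be.
(r5,c1): row 5 has {He}; column 1 has {Li,Be,B}, so it must be H.
(r5,c2): row 5 has {H,He}; column 2 has {H,He,Li,B}, so it must be Be.
(r5,c3): row 5 has {H,He,Be}; column 3 has {He,Be,B}, so it must be Li.
(r5,c5): row 5 has {H,He,Li,Be}; column 5 has {H,He,Li,Be}, so it must be B.
(r3,c1): row 3 has {Li,Be,B}; column 1 has {H,Li,Be,B}, so it must be He.
(r3,c3): row 3 has {He,Li,Be,B}; column 3 has {He,Li,Be,B}, so it must be H.

Be Li He B H / Li H B Be He / He B H Li Be / B He Be H Li / H Be Li He B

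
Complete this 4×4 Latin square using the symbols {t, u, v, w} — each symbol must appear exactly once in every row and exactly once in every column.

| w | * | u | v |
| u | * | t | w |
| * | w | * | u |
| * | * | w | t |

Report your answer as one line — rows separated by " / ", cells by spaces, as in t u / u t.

(r1,c2) = t
(r2,c2) = v
(r3,c3) = v
(r4,c1) = v
(r4,c2) = u
(r3,c1) = t

w t u v / u v t w / t w v u / v u w t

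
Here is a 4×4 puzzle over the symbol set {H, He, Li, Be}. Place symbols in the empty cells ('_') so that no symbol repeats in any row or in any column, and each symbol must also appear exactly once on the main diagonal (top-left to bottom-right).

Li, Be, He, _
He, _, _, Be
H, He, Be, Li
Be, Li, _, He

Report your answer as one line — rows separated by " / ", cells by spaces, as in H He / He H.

Li Be He H / He H Li Be / H He Be Li / Be Li H He

(r1,c4) = H
(r2,c2) = H
(r2,c3) = Li
(r4,c3) = H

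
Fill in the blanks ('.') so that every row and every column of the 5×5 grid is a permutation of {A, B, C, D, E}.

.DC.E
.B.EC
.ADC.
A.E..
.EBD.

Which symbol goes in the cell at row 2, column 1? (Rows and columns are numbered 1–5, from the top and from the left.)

Cell (r1,c1): row 1 has {C,D,E}; column 1 has {A} → B.
Cell (r1,c4): row 1 has {B,C,D,E}; column 4 has {C,D,E} → A.
Cell (r2,c1): row 2 has {B,C,E}; column 1 has {A,B} → D.

D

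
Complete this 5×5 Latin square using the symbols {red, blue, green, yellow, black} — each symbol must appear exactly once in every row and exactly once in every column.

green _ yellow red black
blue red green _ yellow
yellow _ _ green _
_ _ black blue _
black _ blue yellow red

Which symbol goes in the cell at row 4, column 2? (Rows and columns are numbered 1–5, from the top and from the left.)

yellow

(r1,c2) = blue
(r2,c4) = black
(r3,c2) = black
(r3,c3) = red
(r3,c5) = blue
(r4,c1) = red
(r4,c5) = green
(r5,c2) = green
(r4,c2) = yellow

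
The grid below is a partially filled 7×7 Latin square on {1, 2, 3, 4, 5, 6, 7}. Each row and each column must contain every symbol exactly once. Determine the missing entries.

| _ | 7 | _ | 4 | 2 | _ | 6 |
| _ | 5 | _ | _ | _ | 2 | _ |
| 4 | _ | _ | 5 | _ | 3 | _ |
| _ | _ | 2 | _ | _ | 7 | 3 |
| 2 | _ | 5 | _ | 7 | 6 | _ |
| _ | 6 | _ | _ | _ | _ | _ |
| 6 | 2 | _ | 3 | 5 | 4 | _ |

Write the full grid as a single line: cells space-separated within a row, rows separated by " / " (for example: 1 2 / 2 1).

(r3,c2) = 1
(r3,c5) = 6
(r4,c2) = 4
(r4,c5) = 1
(r5,c2) = 3
(r5,c4) = 1
(r5,c7) = 4
(r3,c3) = 7
(r3,c7) = 2
(r4,c1) = 5
(r4,c4) = 6
(r7,c3) = 1
(r7,c7) = 7
(r1,c3) = 3
(r2,c4) = 7
(r2,c7) = 1
(r6,c3) = 4
(r6,c4) = 2
(r6,c5) = 3
(r6,c7) = 5
(r1,c1) = 1
(r1,c6) = 5
(r2,c1) = 3
(r2,c3) = 6
(r2,c5) = 4
(r6,c1) = 7
(r6,c6) = 1

1 7 3 4 2 5 6 / 3 5 6 7 4 2 1 / 4 1 7 5 6 3 2 / 5 4 2 6 1 7 3 / 2 3 5 1 7 6 4 / 7 6 4 2 3 1 5 / 6 2 1 3 5 4 7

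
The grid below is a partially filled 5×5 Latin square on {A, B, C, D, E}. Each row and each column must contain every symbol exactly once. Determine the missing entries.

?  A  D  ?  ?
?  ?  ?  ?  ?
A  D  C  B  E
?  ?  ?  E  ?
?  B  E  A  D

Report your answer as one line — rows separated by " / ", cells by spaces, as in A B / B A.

(r1,c4): row 1 has {A,D}; column 4 has {A,B,E}, so it must be C.
(r1,c5): row 1 has {A,C,D}; column 5 has {D,E}, so it must be B.
(r2,c4): row 2 is empty so far; column 4 has {A,B,C,E}, so it must be D.
(r4,c2): row 4 has {E}; column 2 has {A,B,D}, so it must be C.
(r4,c5): row 4 has {C,E}; column 5 has {B,D,E}, so it must be A.
(r5,c1): row 5 has {A,B,D,E}; column 1 has {A}, so it must be C.
(r1,c1): row 1 has {A,B,C,D}; column 1 has {A,C}, so it must be E.
(r2,c1): row 2 has {D}; column 1 has {A,C,E}, so it must be B.
(r2,c2): row 2 has {B,D}; column 2 has {A,B,C,D}, so it must be E.
(r2,c3): row 2 has {B,D,E}; column 3 has {C,D,E}, so it must be A.
(r2,c5): row 2 has {A,B,D,E}; column 5 has {A,B,D,E}, so it must be C.
(r4,c1): row 4 has {A,C,E}; column 1 has {A,B,C,E}, so it must be D.
(r4,c3): row 4 has {A,C,D,E}; column 3 has {A,C,D,E}, so it must be B.

E A D C B / B E A D C / A D C B E / D C B E A / C B E A D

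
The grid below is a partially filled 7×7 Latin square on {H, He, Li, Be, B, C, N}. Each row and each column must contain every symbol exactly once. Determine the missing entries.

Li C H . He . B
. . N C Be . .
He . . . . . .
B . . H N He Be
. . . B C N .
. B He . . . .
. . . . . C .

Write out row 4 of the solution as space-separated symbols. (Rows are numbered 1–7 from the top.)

B Li C H N He Be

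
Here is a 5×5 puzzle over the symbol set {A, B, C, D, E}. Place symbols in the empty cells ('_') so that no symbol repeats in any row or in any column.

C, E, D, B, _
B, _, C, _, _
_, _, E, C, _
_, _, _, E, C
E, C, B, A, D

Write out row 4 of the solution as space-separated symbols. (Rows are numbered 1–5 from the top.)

(r1,c5): row 1 has {B,C,D,E}; column 5 has {C,D}, so it must be A.
(r2,c4): row 2 has {B,C}; column 4 has {A,B,C,E}, so it must be D.
(r2,c5): row 2 has {B,C,D}; column 5 has {A,C,D}, so it must be E.
(r3,c5): row 3 has {C,E}; column 5 has {A,C,D,E}, so it must be B.
(r4,c3): row 4 has {C,E}; column 3 has {B,C,D,E}, so it must be A.
(r2,c2): row 2 has {B,C,D,E}; column 2 has {C,E}, so it must be A.
(r3,c2): row 3 has {B,C,E}; column 2 has {A,C,E}, so it must be D.
(r4,c1): row 4 has {A,C,E}; column 1 has {B,C,E}, so it must be D.
(r4,c2): row 4 has {A,C,D,E}; column 2 has {A,C,D,E}, so it must be B.

D B A E C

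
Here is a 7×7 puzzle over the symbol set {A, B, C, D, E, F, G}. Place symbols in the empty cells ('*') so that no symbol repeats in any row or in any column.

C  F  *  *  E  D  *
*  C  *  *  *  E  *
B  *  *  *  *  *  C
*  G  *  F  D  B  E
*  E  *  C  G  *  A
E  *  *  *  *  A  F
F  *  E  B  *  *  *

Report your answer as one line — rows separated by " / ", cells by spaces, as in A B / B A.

C F A G E D B / G C F A B E D / B A D E F G C / A G C F D B E / D E B C G F A / E B G D C A F / F D E B A C G

Cell (r4,c1): row 4 has {B,D,E,F,G}; column 1 has {B,C,E,F} → A.
Cell (r4,c3): row 4 has {A,B,D,E,F,G}; column 3 has {E} → C.
Cell (r5,c1): row 5 has {A,C,E,G}; column 1 has {A,B,C,E,F} → D.
Cell (r5,c6): row 5 has {A,C,D,E,G}; column 6 has {A,B,D,E} → F.
Cell (r2,c1): row 2 has {C,E}; column 1 has {A,B,C,D,E,F} → G.
Cell (r3,c6): row 3 has {B,C}; column 6 has {A,B,D,E,F} → G.
Cell (r5,c3): row 5 has {A,C,D,E,F,G}; column 3 has {C,E} → B.
Cell (r7,c6): row 7 has {B,E,F}; column 6 has {A,B,D,E,F,G} → C.
Cell (r7,c5): row 7 has {B,C,E,F}; column 5 has {D,E,G} → A.
Cell (r3,c5): row 3 has {B,C,G}; column 5 has {A,D,E,G} → F.
Cell (r7,c2): row 7 has {A,B,C,E,F}; column 2 has {C,E,F,G} → D.
Cell (r7,c7): row 7 has {A,B,C,D,E,F}; column 7 has {A,C,E,F} → G.
Cell (r1,c7): row 1 has {C,D,E,F}; column 7 has {A,C,E,F,G} → B.
Cell (r2,c5): row 2 has {C,E,G}; column 5 has {A,D,E,F,G} → B.
Cell (r2,c7): row 2 has {B,C,E,G}; column 7 has {A,B,C,E,F,G} → D.
Cell (r3,c2): row 3 has {B,C,F,G}; column 2 has {C,D,E,F,G} → A.
Cell (r3,c3): row 3 has {A,B,C,F,G}; column 3 has {B,C,E} → D.
Cell (r3,c4): row 3 has {A,B,C,D,F,G}; column 4 has {B,C,F} → E.
Cell (r6,c2): row 6 has {A,E,F}; column 2 has {A,C,D,E,F,G} → B.
Cell (r6,c3): row 6 has {A,B,E,F}; column 3 has {B,C,D,E} → G.
Cell (r6,c4): row 6 has {A,B,E,F,G}; column 4 has {B,C,E,F} → D.
Cell (r6,c5): row 6 has {A,B,D,E,F,G}; column 5 has {A,B,D,E,F,G} → C.
Cell (r1,c3): row 1 has {B,C,D,E,F}; column 3 has {B,C,D,E,G} → A.
Cell (r1,c4): row 1 has {A,B,C,D,E,F}; column 4 has {B,C,D,E,F} → G.
Cell (r2,c3): row 2 has {B,C,D,E,G}; column 3 has {A,B,C,D,E,G} → F.
Cell (r2,c4): row 2 has {B,C,D,E,F,G}; column 4 has {B,C,D,E,F,G} → A.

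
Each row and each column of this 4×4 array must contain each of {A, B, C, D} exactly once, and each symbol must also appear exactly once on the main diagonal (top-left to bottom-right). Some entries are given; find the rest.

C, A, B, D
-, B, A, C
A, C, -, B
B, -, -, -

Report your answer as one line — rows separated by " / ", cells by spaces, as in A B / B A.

At row 2, column 1: row 2 has {A,B,C}; column 1 has {A,B,C}; that leaves D.
At row 3, column 3: row 3 has {A,B,C}; column 3 has {A,B}; the diagonal has {B,C}; that leaves D.
At row 4, column 2: row 4 has {B}; column 2 has {A,B,C}; that leaves D.
At row 4, column 3: row 4 has {B,D}; column 3 has {A,B,D}; that leaves C.
At row 4, column 4: row 4 has {B,C,D}; column 4 has {B,C,D}; the diagonal has {B,C,D}; that leaves A.

C A B D / D B A C / A C D B / B D C A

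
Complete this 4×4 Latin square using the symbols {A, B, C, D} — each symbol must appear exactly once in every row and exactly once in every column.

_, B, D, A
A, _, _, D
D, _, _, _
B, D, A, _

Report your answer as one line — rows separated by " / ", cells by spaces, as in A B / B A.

(r1,c1) = C
(r2,c2) = C
(r2,c3) = B
(r3,c2) = A
(r3,c3) = C
(r3,c4) = B
(r4,c4) = C

C B D A / A C B D / D A C B / B D A C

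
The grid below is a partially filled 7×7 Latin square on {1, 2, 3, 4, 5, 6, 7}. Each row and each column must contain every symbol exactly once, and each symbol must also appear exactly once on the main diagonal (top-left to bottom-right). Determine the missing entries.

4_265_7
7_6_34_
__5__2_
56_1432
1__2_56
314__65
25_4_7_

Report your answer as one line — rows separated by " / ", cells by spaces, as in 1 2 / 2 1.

row 1 has {2,4,5,6,7}; column 2 has {1,5,6} — only 3 is left for (r1,c2).
row 1 has {2,3,4,5,6,7}; column 6 has {2,3,4,5,6,7} — only 1 is left for (r1,c6).
row 2 has {3,4,6,7}; column 2 has {1,3,5,6}; the diagonal has {1,4,5,6} — only 2 is left for (r2,c2).
row 2 has {2,3,4,6,7}; column 4 has {1,2,4,6} — only 5 is left for (r2,c4).
row 2 has {2,3,4,5,6,7}; column 7 has {2,5,6,7} — only 1 is left for (r2,c7).
row 3 has {2,5}; column 1 has {1,2,3,4,5,7} — only 6 is left for (r3,c1).
row 4 has {1,2,3,4,5,6}; column 3 has {2,4,5,6} — only 7 is left for (r4,c3).
row 5 has {1,2,5,6}; column 3 has {2,4,5,6,7} — only 3 is left for (r5,c3).
row 5 has {1,2,3,5,6}; column 5 has {3,4,5}; the diagonal has {1,2,4,5,6} — only 7 is left for (r5,c5).
row 6 has {1,3,4,5,6}; column 4 has {1,2,4,5,6} — only 7 is left for (r6,c4).
row 6 has {1,3,4,5,6,7}; column 5 has {3,4,5,7} — only 2 is left for (r6,c5).
row 7 has {2,4,5,7}; column 3 has {2,3,4,5,6,7} — only 1 is left for (r7,c3).
row 7 has {1,2,4,5,7}; column 5 has {2,3,4,5,7} — only 6 is left for (r7,c5).
row 7 has {1,2,4,5,6,7}; column 7 has {1,2,5,6,7}; the diagonal has {1,2,4,5,6,7} — only 3 is left for (r7,c7).
row 3 has {2,5,6}; column 4 has {1,2,4,5,6,7} — only 3 is left for (r3,c4).
row 3 has {2,3,5,6}; column 5 has {2,3,4,5,6,7} — only 1 is left for (r3,c5).
row 3 has {1,2,3,5,6}; column 7 has {1,2,3,5,6,7} — only 4 is left for (r3,c7).
row 5 has {1,2,3,5,6,7}; column 2 has {1,2,3,5,6} — only 4 is left for (r5,c2).
row 3 has {1,2,3,4,5,6}; column 2 has {1,2,3,4,5,6} — only 7 is left for (r3,c2).

4 3 2 6 5 1 7 / 7 2 6 5 3 4 1 / 6 7 5 3 1 2 4 / 5 6 7 1 4 3 2 / 1 4 3 2 7 5 6 / 3 1 4 7 2 6 5 / 2 5 1 4 6 7 3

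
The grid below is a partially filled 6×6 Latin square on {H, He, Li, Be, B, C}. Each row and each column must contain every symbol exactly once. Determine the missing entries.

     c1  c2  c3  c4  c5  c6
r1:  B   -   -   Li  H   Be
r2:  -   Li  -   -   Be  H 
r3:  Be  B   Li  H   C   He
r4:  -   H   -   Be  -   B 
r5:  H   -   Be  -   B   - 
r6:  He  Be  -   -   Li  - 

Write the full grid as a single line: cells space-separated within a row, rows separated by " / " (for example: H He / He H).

B C He Li H Be / C Li B He Be H / Be B Li H C He / Li H C Be He B / H He Be C B Li / He Be H B Li C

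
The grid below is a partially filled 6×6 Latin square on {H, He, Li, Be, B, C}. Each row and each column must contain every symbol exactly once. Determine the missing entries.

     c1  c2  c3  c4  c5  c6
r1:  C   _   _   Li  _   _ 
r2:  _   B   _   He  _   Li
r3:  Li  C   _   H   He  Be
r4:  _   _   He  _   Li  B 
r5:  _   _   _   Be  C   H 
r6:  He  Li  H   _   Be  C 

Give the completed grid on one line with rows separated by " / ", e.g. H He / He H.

C H Be Li B He / Be B C He H Li / Li C B H He Be / H Be He C Li B / B He Li Be C H / He Li H B Be C

(r1,c6) = He
(r2,c5) = H
(r3,c3) = B
(r4,c4) = C
(r5,c1) = B
(r5,c2) = He
(r5,c3) = Li
(r6,c4) = B
(r1,c3) = Be
(r1,c5) = B
(r2,c1) = Be
(r2,c3) = C
(r4,c1) = H
(r4,c2) = Be
(r1,c2) = H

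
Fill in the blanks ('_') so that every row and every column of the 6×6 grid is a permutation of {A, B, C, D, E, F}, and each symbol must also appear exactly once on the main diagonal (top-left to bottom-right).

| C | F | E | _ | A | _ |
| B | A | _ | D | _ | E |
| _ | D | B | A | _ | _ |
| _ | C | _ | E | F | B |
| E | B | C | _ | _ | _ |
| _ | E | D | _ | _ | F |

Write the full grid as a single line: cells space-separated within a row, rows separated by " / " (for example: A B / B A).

C F E B A D / B A F D C E / F D B A E C / D C A E F B / E B C F D A / A E D C B F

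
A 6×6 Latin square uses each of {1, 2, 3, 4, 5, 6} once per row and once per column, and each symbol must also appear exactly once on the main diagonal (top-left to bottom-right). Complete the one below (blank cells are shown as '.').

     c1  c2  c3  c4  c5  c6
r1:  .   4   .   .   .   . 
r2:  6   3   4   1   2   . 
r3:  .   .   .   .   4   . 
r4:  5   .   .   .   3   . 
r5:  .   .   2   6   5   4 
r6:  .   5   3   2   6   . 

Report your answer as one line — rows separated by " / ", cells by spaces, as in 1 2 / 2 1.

2 4 5 3 1 6 / 6 3 4 1 2 5 / 1 2 6 5 4 3 / 5 6 1 4 3 2 / 3 1 2 6 5 4 / 4 5 3 2 6 1

At row 1, column 5: row 1 has {4}; column 5 has {2,3,4,5,6}; that leaves 1.
At row 2, column 6: row 2 has {1,2,3,4,6}; column 6 has {4}; that leaves 5.
At row 4, column 4: row 4 has {3,5}; column 4 has {1,2,6}; the diagonal has {3,5}; that leaves 4.
At row 5, column 2: row 5 has {2,4,5,6}; column 2 has {3,4,5}; that leaves 1.
At row 6, column 6: row 6 has {2,3,5,6}; column 6 has {4,5}; the diagonal has {3,4,5}; that leaves 1.
At row 1, column 1: row 1 has {1,4}; column 1 has {5,6}; the diagonal has {1,3,4,5}; that leaves 2.
At row 3, column 3: row 3 has {4}; column 3 has {2,3,4}; the diagonal has {1,2,3,4,5}; that leaves 6.
At row 4, column 3: row 4 has {3,4,5}; column 3 has {2,3,4,6}; that leaves 1.
At row 5, column 1: row 5 has {1,2,4,5,6}; column 1 has {2,5,6}; that leaves 3.
At row 6, column 1: row 6 has {1,2,3,5,6}; column 1 has {2,3,5,6}; that leaves 4.
At row 1, column 3: row 1 has {1,2,4}; column 3 has {1,2,3,4,6}; that leaves 5.
At row 1, column 4: row 1 has {1,2,4,5}; column 4 has {1,2,4,6}; that leaves 3.
At row 1, column 6: row 1 has {1,2,3,4,5}; column 6 has {1,4,5}; that leaves 6.
At row 3, column 1: row 3 has {4,6}; column 1 has {2,3,4,5,6}; that leaves 1.
At row 3, column 2: row 3 has {1,4,6}; column 2 has {1,3,4,5}; that leaves 2.
At row 3, column 4: row 3 has {1,2,4,6}; column 4 has {1,2,3,4,6}; that leaves 5.
At row 3, column 6: row 3 has {1,2,4,5,6}; column 6 has {1,4,5,6}; that leaves 3.
At row 4, column 2: row 4 has {1,3,4,5}; column 2 has {1,2,3,4,5}; that leaves 6.
At row 4, column 6: row 4 has {1,3,4,5,6}; column 6 has {1,3,4,5,6}; that leaves 2.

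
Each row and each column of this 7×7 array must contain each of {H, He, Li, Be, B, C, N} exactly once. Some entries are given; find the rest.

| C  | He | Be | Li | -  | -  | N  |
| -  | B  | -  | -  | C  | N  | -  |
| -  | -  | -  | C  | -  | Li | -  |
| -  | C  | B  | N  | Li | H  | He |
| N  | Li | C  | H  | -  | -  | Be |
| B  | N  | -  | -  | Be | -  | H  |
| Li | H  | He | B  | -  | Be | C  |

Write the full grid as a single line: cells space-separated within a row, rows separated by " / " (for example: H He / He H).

C He Be Li H B N / He B H Be C N Li / H Be N C He Li B / Be C B N Li H He / N Li C H B He Be / B N Li He Be C H / Li H He B N Be C

Cell (r1,c6): row 1 has {He,Li,Be,C,N}; column 6 has {H,Li,Be,N} → B.
Cell (r2,c7): row 2 has {B,C,N}; column 7 has {H,He,Be,C,N} → Li.
Cell (r3,c2): row 3 has {Li,C}; column 2 has {H,He,Li,B,C,N} → Be.
Cell (r3,c7): row 3 has {Li,Be,C}; column 7 has {H,He,Li,Be,C,N} → B.
Cell (r4,c1): row 4 has {H,He,Li,B,C,N}; column 1 has {Li,B,C,N} → Be.
Cell (r5,c6): row 5 has {H,Li,Be,C,N}; column 6 has {H,Li,Be,B,N} → He.
Cell (r6,c3): row 6 has {H,Be,B,N}; column 3 has {He,Be,B,C} → Li.
Cell (r6,c4): row 6 has {H,Li,Be,B,N}; column 4 has {H,Li,B,C,N} → He.
Cell (r6,c6): row 6 has {H,He,Li,Be,B,N}; column 6 has {H,He,Li,Be,B,N} → C.
Cell (r7,c5): row 7 has {H,He,Li,Be,B,C}; column 5 has {Li,Be,C} → N.
Cell (r1,c5): row 1 has {He,Li,Be,B,C,N}; column 5 has {Li,Be,C,N} → H.
Cell (r2,c3): row 2 has {Li,B,C,N}; column 3 has {He,Li,Be,B,C} → H.
Cell (r2,c4): row 2 has {H,Li,B,C,N}; column 4 has {H,He,Li,B,C,N} → Be.
Cell (r3,c3): row 3 has {Li,Be,B,C}; column 3 has {H,He,Li,Be,B,C} → N.
Cell (r3,c5): row 3 has {Li,Be,B,C,N}; column 5 has {H,Li,Be,C,N} → He.
Cell (r5,c5): row 5 has {H,He,Li,Be,C,N}; column 5 has {H,He,Li,Be,C,N} → B.
Cell (r2,c1): row 2 has {H,Li,Be,B,C,N}; column 1 has {Li,Be,B,C,N} → He.
Cell (r3,c1): row 3 has {He,Li,Be,B,C,N}; column 1 has {He,Li,Be,B,C,N} → H.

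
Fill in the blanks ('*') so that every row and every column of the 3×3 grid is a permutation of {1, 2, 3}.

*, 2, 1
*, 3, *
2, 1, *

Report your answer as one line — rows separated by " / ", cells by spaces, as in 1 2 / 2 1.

3 2 1 / 1 3 2 / 2 1 3

row 1 has {1,2}; column 1 has {2} — only 3 is left for (r1,c1).
row 2 has {3}; column 1 has {2,3} — only 1 is left for (r2,c1).
row 2 has {1,3}; column 3 has {1} — only 2 is left for (r2,c3).
row 3 has {1,2}; column 3 has {1,2} — only 3 is left for (r3,c3).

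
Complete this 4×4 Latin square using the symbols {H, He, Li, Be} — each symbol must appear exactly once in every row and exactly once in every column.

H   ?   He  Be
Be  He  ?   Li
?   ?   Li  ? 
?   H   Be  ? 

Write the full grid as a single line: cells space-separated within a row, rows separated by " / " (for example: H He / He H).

row 1 has {H,He,Be}; column 2 has {H,He} — only Li is left for (r1,c2).
row 2 has {He,Li,Be}; column 3 has {He,Li,Be} — only H is left for (r2,c3).
row 3 has {Li}; column 1 has {H,Be} — only He is left for (r3,c1).
row 3 has {He,Li}; column 2 has {H,He,Li} — only Be is left for (r3,c2).
row 3 has {He,Li,Be}; column 4 has {Li,Be} — only H is left for (r3,c4).
row 4 has {H,Be}; column 1 has {H,He,Be} — only Li is left for (r4,c1).
row 4 has {H,Li,Be}; column 4 has {H,Li,Be} — only He is left for (r4,c4).

H Li He Be / Be He H Li / He Be Li H / Li H Be He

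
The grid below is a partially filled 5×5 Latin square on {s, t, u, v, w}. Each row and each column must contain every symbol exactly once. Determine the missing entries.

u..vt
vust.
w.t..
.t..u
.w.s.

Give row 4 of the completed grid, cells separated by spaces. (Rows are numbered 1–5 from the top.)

s t v w u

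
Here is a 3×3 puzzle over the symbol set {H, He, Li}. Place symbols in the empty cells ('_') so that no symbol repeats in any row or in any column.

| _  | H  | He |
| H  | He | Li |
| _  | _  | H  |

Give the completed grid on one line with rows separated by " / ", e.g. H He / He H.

Cell (r1,c1): row 1 has {H,He}; column 1 has {H} → Li.
Cell (r3,c1): row 3 has {H}; column 1 has {H,Li} → He.
Cell (r3,c2): row 3 has {H,He}; column 2 has {H,He} → Li.

Li H He / H He Li / He Li H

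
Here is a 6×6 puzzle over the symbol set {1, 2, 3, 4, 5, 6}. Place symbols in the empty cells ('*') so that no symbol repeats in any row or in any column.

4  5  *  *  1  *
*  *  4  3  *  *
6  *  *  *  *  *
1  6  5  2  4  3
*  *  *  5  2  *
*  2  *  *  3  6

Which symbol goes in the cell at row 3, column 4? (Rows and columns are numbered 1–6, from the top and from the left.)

1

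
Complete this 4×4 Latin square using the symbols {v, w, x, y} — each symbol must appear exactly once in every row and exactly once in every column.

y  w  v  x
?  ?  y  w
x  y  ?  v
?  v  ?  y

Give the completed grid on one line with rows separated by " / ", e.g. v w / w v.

y w v x / v x y w / x y w v / w v x y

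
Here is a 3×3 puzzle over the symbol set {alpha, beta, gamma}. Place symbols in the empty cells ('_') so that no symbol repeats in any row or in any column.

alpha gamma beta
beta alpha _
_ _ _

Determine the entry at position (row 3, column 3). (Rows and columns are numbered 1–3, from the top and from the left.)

(r2,c3): row 2 has {alpha,beta}; column 3 has {beta}, so it must be gamma.
(r3,c1): row 3 is empty so far; column 1 has {alpha,beta}, so it must be gamma.
(r3,c2): row 3 has {gamma}; column 2 has {alpha,gamma}, so it must be beta.
(r3,c3): row 3 has {beta,gamma}; column 3 has {beta,gamma}, so it must be alpha.

alpha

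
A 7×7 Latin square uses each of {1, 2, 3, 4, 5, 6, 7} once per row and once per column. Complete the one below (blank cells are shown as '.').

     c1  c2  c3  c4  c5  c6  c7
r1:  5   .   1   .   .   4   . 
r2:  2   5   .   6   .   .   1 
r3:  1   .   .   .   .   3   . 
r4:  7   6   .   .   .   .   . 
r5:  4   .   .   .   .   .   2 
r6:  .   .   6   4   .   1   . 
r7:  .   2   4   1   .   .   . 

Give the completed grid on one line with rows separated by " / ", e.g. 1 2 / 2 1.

5 3 1 2 6 4 7 / 2 5 3 6 4 7 1 / 1 4 2 7 5 3 6 / 7 6 5 3 1 2 4 / 4 1 7 5 3 6 2 / 3 7 6 4 2 1 5 / 6 2 4 1 7 5 3

Cell (r2,c6): row 2 has {1,2,5,6}; column 6 has {1,3,4} → 7.
Cell (r6,c1): row 6 has {1,4,6}; column 1 has {1,2,4,5,7} → 3.
Cell (r6,c2): row 6 has {1,3,4,6}; column 2 has {2,5,6} → 7.
Cell (r6,c7): row 6 has {1,3,4,6,7}; column 7 has {1,2} → 5.
Cell (r7,c1): row 7 has {1,2,4}; column 1 has {1,2,3,4,5,7} → 6.
Cell (r7,c6): row 7 has {1,2,4,6}; column 6 has {1,3,4,7} → 5.
Cell (r1,c2): row 1 has {1,4,5}; column 2 has {2,5,6,7} → 3.
Cell (r2,c3): row 2 has {1,2,5,6,7}; column 3 has {1,4,6} → 3.
Cell (r2,c5): row 2 has {1,2,3,5,6,7}; column 5 is empty so far → 4.
Cell (r3,c2): row 3 has {1,3}; column 2 has {2,3,5,6,7} → 4.
Cell (r4,c6): row 4 has {6,7}; column 6 has {1,3,4,5,7} → 2.
Cell (r5,c2): row 5 has {2,4}; column 2 has {2,3,4,5,6,7} → 1.
Cell (r5,c6): row 5 has {1,2,4}; column 6 has {1,2,3,4,5,7} → 6.
Cell (r6,c5): row 6 has {1,3,4,5,6,7}; column 5 has {4} → 2.
Cell (r4,c3): row 4 has {2,6,7}; column 3 has {1,3,4,6} → 5.
Cell (r4,c4): row 4 has {2,5,6,7}; column 4 has {1,4,6} → 3.
Cell (r4,c5): row 4 has {2,3,5,6,7}; column 5 has {2,4} → 1.
Cell (r4,c7): row 4 has {1,2,3,5,6,7}; column 7 has {1,2,5} → 4.
Cell (r5,c3): row 5 has {1,2,4,6}; column 3 has {1,3,4,5,6} → 7.
Cell (r5,c4): row 5 has {1,2,4,6,7}; column 4 has {1,3,4,6} → 5.
Cell (r5,c5): row 5 has {1,2,4,5,6,7}; column 5 has {1,2,4} → 3.
Cell (r7,c5): row 7 has {1,2,4,5,6}; column 5 has {1,2,3,4} → 7.
Cell (r7,c7): row 7 has {1,2,4,5,6,7}; column 7 has {1,2,4,5} → 3.
Cell (r1,c5): row 1 has {1,3,4,5}; column 5 has {1,2,3,4,7} → 6.
Cell (r1,c7): row 1 has {1,3,4,5,6}; column 7 has {1,2,3,4,5} → 7.
Cell (r3,c3): row 3 has {1,3,4}; column 3 has {1,3,4,5,6,7} → 2.
Cell (r3,c4): row 3 has {1,2,3,4}; column 4 has {1,3,4,5,6} → 7.
Cell (r3,c5): row 3 has {1,2,3,4,7}; column 5 has {1,2,3,4,6,7} → 5.
Cell (r3,c7): row 3 has {1,2,3,4,5,7}; column 7 has {1,2,3,4,5,7} → 6.
Cell (r1,c4): row 1 has {1,3,4,5,6,7}; column 4 has {1,3,4,5,6,7} → 2.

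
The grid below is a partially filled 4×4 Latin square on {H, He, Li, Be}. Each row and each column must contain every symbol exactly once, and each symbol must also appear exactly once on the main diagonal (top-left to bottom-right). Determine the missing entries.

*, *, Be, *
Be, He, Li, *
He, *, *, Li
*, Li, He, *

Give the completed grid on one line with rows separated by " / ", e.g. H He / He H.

Li H Be He / Be He Li H / He Be H Li / H Li He Be

row 1 has {Be}; column 2 has {He,Li} — only H is left for (r1,c2).
row 1 has {H,Be}; column 4 has {Li} — only He is left for (r1,c4).
row 2 has {He,Li,Be}; column 4 has {He,Li} — only H is left for (r2,c4).
row 3 has {He,Li}; column 2 has {H,He,Li} — only Be is left for (r3,c2).
row 3 has {He,Li,Be}; column 3 has {He,Li,Be}; the diagonal has {He} — only H is left for (r3,c3).
row 4 has {He,Li}; column 1 has {He,Be} — only H is left for (r4,c1).
row 4 has {H,He,Li}; column 4 has {H,He,Li}; the diagonal has {H,He} — only Be is left for (r4,c4).
row 1 has {H,He,Be}; column 1 has {H,He,Be}; the diagonal has {H,He,Be} — only Li is left for (r1,c1).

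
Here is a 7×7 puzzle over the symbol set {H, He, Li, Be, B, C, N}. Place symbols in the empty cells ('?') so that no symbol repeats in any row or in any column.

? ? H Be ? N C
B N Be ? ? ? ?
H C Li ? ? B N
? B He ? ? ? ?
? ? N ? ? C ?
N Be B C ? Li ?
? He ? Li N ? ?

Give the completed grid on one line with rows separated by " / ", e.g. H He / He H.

Cell (r1,c2): row 1 has {H,Be,C,N}; column 2 has {He,Be,B,C,N} → Li.
Cell (r3,c4): row 3 has {H,Li,B,C,N}; column 4 has {Li,Be,C} → He.
Cell (r3,c5): row 3 has {H,He,Li,B,C,N}; column 5 has {N} → Be.
Cell (r5,c2): row 5 has {C,N}; column 2 has {He,Li,Be,B,C,N} → H.
Cell (r5,c4): row 5 has {H,C,N}; column 4 has {He,Li,Be,C} → B.
Cell (r7,c3): row 7 has {He,Li,N}; column 3 has {H,He,Li,Be,B,N} → C.
Cell (r1,c1): row 1 has {H,Li,Be,C,N}; column 1 has {H,B,N} → He.
Cell (r1,c5): row 1 has {H,He,Li,Be,C,N}; column 5 has {Be,N} → B.
Cell (r2,c4): row 2 has {Be,B,N}; column 4 has {He,Li,Be,B,C} → H.
Cell (r2,c6): row 2 has {H,Be,B,N}; column 6 has {Li,B,C,N} → He.
Cell (r2,c7): row 2 has {H,He,Be,B,N}; column 7 has {C,N} → Li.
Cell (r4,c4): row 4 has {He,B}; column 4 has {H,He,Li,Be,B,C} → N.
Cell (r7,c1): row 7 has {He,Li,C,N}; column 1 has {H,He,B,N} → Be.
Cell (r7,c6): row 7 has {He,Li,Be,C,N}; column 6 has {He,Li,B,C,N} → H.
Cell (r7,c7): row 7 has {H,He,Li,Be,C,N}; column 7 has {Li,C,N} → B.
Cell (r2,c5): row 2 has {H,He,Li,Be,B,N}; column 5 has {Be,B,N} → C.
Cell (r4,c6): row 4 has {He,B,N}; column 6 has {H,He,Li,B,C,N} → Be.
Cell (r4,c7): row 4 has {He,Be,B,N}; column 7 has {Li,B,C,N} → H.
Cell (r5,c1): row 5 has {H,B,C,N}; column 1 has {H,He,Be,B,N} → Li.
Cell (r5,c5): row 5 has {H,Li,B,C,N}; column 5 has {Be,B,C,N} → He.
Cell (r5,c7): row 5 has {H,He,Li,B,C,N}; column 7 has {H,Li,B,C,N} → Be.
Cell (r6,c5): row 6 has {Li,Be,B,C,N}; column 5 has {He,Be,B,C,N} → H.
Cell (r6,c7): row 6 has {H,Li,Be,B,C,N}; column 7 has {H,Li,Be,B,C,N} → He.
Cell (r4,c1): row 4 has {H,He,Be,B,N}; column 1 has {H,He,Li,Be,B,N} → C.
Cell (r4,c5): row 4 has {H,He,Be,B,C,N}; column 5 has {H,He,Be,B,C,N} → Li.

He Li H Be B N C / B N Be H C He Li / H C Li He Be B N / C B He N Li Be H / Li H N B He C Be / N Be B C H Li He / Be He C Li N H B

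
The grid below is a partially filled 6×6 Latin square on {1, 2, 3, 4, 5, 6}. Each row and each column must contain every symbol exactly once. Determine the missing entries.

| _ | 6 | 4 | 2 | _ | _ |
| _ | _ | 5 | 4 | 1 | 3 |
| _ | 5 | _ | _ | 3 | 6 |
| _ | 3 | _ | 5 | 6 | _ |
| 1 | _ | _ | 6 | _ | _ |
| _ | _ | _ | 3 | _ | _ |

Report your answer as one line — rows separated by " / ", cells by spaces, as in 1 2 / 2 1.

3 6 4 2 5 1 / 6 2 5 4 1 3 / 4 5 2 1 3 6 / 2 3 1 5 6 4 / 1 4 3 6 2 5 / 5 1 6 3 4 2

Cell (r1,c5): row 1 has {2,4,6}; column 5 has {1,3,6} → 5.
Cell (r1,c6): row 1 has {2,4,5,6}; column 6 has {3,6} → 1.
Cell (r2,c2): row 2 has {1,3,4,5}; column 2 has {3,5,6} → 2.
Cell (r3,c4): row 3 has {3,5,6}; column 4 has {2,3,4,5,6} → 1.
Cell (r5,c2): row 5 has {1,6}; column 2 has {2,3,5,6} → 4.
Cell (r5,c5): row 5 has {1,4,6}; column 5 has {1,3,5,6} → 2.
Cell (r5,c6): row 5 has {1,2,4,6}; column 6 has {1,3,6} → 5.
Cell (r6,c2): row 6 has {3}; column 2 has {2,3,4,5,6} → 1.
Cell (r6,c5): row 6 has {1,3}; column 5 has {1,2,3,5,6} → 4.
Cell (r6,c6): row 6 has {1,3,4}; column 6 has {1,3,5,6} → 2.
Cell (r1,c1): row 1 has {1,2,4,5,6}; column 1 has {1} → 3.
Cell (r2,c1): row 2 has {1,2,3,4,5}; column 1 has {1,3} → 6.
Cell (r3,c3): row 3 has {1,3,5,6}; column 3 has {4,5} → 2.
Cell (r4,c3): row 4 has {3,5,6}; column 3 has {2,4,5} → 1.
Cell (r4,c6): row 4 has {1,3,5,6}; column 6 has {1,2,3,5,6} → 4.
Cell (r5,c3): row 5 has {1,2,4,5,6}; column 3 has {1,2,4,5} → 3.
Cell (r6,c1): row 6 has {1,2,3,4}; column 1 has {1,3,6} → 5.
Cell (r6,c3): row 6 has {1,2,3,4,5}; column 3 has {1,2,3,4,5} → 6.
Cell (r3,c1): row 3 has {1,2,3,5,6}; column 1 has {1,3,5,6} → 4.
Cell (r4,c1): row 4 has {1,3,4,5,6}; column 1 has {1,3,4,5,6} → 2.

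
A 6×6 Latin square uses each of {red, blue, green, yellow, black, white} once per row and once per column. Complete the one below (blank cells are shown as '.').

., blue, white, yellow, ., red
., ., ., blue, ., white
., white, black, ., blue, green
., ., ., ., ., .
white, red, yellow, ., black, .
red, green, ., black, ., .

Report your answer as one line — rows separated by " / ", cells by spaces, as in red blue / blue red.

At row 1, column 5: row 1 has {red,blue,yellow,white}; column 5 has {blue,black}; that leaves green.
At row 3, column 1: row 3 has {blue,green,black,white}; column 1 has {red,white}; that leaves yellow.
At row 3, column 4: row 3 has {blue,green,yellow,black,white}; column 4 has {blue,yellow,black}; that leaves red.
At row 5, column 4: row 5 has {red,yellow,black,white}; column 4 has {red,blue,yellow,black}; that leaves green.
At row 5, column 6: row 5 has {red,green,yellow,black,white}; column 6 has {red,green,white}; that leaves blue.
At row 6, column 3: row 6 has {red,green,black}; column 3 has {yellow,black,white}; that leaves blue.
At row 6, column 6: row 6 has {red,blue,green,black}; column 6 has {red,blue,green,white}; that leaves yellow.
At row 1, column 1: row 1 has {red,blue,green,yellow,white}; column 1 has {red,yellow,white}; that leaves black.
At row 2, column 1: row 2 has {blue,white}; column 1 has {red,yellow,black,white}; that leaves green.
At row 2, column 3: row 2 has {blue,green,white}; column 3 has {blue,yellow,black,white}; that leaves red.
At row 2, column 5: row 2 has {red,blue,green,white}; column 5 has {blue,green,black}; that leaves yellow.
At row 4, column 1: row 4 is empty so far; column 1 has {red,green,yellow,black,white}; that leaves blue.
At row 4, column 3: row 4 has {blue}; column 3 has {red,blue,yellow,black,white}; that leaves green.
At row 4, column 4: row 4 has {blue,green}; column 4 has {red,blue,green,yellow,black}; that leaves white.
At row 4, column 5: row 4 has {blue,green,white}; column 5 has {blue,green,yellow,black}; that leaves red.
At row 4, column 6: row 4 has {red,blue,green,white}; column 6 has {red,blue,green,yellow,white}; that leaves black.
At row 6, column 5: row 6 has {red,blue,green,yellow,black}; column 5 has {red,blue,green,yellow,black}; that leaves white.
At row 2, column 2: row 2 has {red,blue,green,yellow,white}; column 2 has {red,blue,green,white}; that leaves black.
At row 4, column 2: row 4 has {red,blue,green,black,white}; column 2 has {red,blue,green,black,white}; that leaves yellow.

black blue white yellow green red / green black red blue yellow white / yellow white black red blue green / blue yellow green white red black / white red yellow green black blue / red green blue black white yellow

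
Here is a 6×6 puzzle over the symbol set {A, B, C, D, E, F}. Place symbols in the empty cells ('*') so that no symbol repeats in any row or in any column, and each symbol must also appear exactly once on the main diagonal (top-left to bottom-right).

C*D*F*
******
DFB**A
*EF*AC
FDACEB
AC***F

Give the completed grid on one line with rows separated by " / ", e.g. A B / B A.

C B D A F E / E A C F B D / D F B E C A / B E F D A C / F D A C E B / A C E B D F

(r1,c6) = E
(r2,c2) = A
(r2,c6) = D
(r3,c4) = E
(r3,c5) = C
(r4,c1) = B
(r4,c4) = D
(r6,c3) = E
(r6,c4) = B
(r6,c5) = D
(r1,c2) = B
(r1,c4) = A
(r2,c1) = E
(r2,c3) = C
(r2,c4) = F
(r2,c5) = B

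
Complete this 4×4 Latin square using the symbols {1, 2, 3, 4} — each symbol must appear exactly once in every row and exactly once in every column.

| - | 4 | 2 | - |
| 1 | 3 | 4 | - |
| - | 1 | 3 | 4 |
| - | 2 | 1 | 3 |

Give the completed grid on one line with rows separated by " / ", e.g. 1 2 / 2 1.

3 4 2 1 / 1 3 4 2 / 2 1 3 4 / 4 2 1 3

(r1,c1): row 1 has {2,4}; column 1 has {1}, so it must be 3.
(r1,c4): row 1 has {2,3,4}; column 4 has {3,4}, so it must be 1.
(r2,c4): row 2 has {1,3,4}; column 4 has {1,3,4}, so it must be 2.
(r3,c1): row 3 has {1,3,4}; column 1 has {1,3}, so it must be 2.
(r4,c1): row 4 has {1,2,3}; column 1 has {1,2,3}, so it must be 4.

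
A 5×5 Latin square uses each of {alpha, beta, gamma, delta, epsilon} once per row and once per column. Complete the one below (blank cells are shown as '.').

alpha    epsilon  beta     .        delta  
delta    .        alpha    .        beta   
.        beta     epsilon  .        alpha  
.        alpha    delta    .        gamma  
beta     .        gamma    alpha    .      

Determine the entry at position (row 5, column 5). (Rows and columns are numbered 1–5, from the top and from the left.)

epsilon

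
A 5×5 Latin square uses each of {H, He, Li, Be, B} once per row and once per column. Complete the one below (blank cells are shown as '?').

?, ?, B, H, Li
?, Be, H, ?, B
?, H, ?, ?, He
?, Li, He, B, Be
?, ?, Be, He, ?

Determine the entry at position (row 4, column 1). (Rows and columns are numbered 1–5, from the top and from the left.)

H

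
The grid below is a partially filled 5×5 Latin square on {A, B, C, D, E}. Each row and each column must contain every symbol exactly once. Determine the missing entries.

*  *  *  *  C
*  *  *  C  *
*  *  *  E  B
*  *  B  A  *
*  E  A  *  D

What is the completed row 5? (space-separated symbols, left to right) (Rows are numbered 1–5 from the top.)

C E A B D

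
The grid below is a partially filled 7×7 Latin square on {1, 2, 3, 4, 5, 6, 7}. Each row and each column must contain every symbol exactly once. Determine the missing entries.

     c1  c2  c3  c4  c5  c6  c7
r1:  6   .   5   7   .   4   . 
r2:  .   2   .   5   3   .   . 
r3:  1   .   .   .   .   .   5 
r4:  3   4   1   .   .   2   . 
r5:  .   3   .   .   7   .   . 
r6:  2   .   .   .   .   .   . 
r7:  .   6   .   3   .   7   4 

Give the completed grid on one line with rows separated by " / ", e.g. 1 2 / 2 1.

row 1 has {4,5,6,7}; column 2 has {2,3,4,6} — only 1 is left for (r1,c2).
row 1 has {1,4,5,6,7}; column 5 has {3,7} — only 2 is left for (r1,c5).
row 1 has {1,2,4,5,6,7}; column 7 has {4,5} — only 3 is left for (r1,c7).
row 3 has {1,5}; column 2 has {1,2,3,4,6} — only 7 is left for (r3,c2).
row 4 has {1,2,3,4}; column 4 has {3,5,7} — only 6 is left for (r4,c4).
row 4 has {1,2,3,4,6}; column 5 has {2,3,7} — only 5 is left for (r4,c5).
row 4 has {1,2,3,4,5,6}; column 7 has {3,4,5} — only 7 is left for (r4,c7).
row 6 has {2}; column 2 has {1,2,3,4,6,7} — only 5 is left for (r6,c2).
row 7 has {3,4,6,7}; column 1 has {1,2,3,6} — only 5 is left for (r7,c1).
row 7 has {3,4,5,6,7}; column 3 has {1,5} — only 2 is left for (r7,c3).
row 7 has {2,3,4,5,6,7}; column 5 has {2,3,5,7} — only 1 is left for (r7,c5).
row 5 has {3,7}; column 1 has {1,2,3,5,6} — only 4 is left for (r5,c1).
row 5 has {3,4,7}; column 3 has {1,2,5} — only 6 is left for (r5,c3).
row 2 has {2,3,5}; column 1 has {1,2,3,4,5,6} — only 7 is left for (r2,c1).
row 2 has {2,3,5,7}; column 3 has {1,2,5,6} — only 4 is left for (r2,c3).
row 3 has {1,5,7}; column 3 has {1,2,4,5,6} — only 3 is left for (r3,c3).
row 3 has {1,3,5,7}; column 6 has {2,4,7} — only 6 is left for (r3,c6).
row 6 has {2,5}; column 3 has {1,2,3,4,5,6} — only 7 is left for (r6,c3).
row 2 has {2,3,4,5,7}; column 6 has {2,4,6,7} — only 1 is left for (r2,c6).
row 2 has {1,2,3,4,5,7}; column 7 has {3,4,5,7} — only 6 is left for (r2,c7).
row 3 has {1,3,5,6,7}; column 5 has {1,2,3,5,7} — only 4 is left for (r3,c5).
row 5 has {3,4,6,7}; column 6 has {1,2,4,6,7} — only 5 is left for (r5,c6).
row 6 has {2,5,7}; column 5 has {1,2,3,4,5,7} — only 6 is left for (r6,c5).
row 6 has {2,5,6,7}; column 6 has {1,2,4,5,6,7} — only 3 is left for (r6,c6).
row 6 has {2,3,5,6,7}; column 7 has {3,4,5,6,7} — only 1 is left for (r6,c7).
row 3 has {1,3,4,5,6,7}; column 4 has {3,5,6,7} — only 2 is left for (r3,c4).
row 5 has {3,4,5,6,7}; column 4 has {2,3,5,6,7} — only 1 is left for (r5,c4).
row 5 has {1,3,4,5,6,7}; column 7 has {1,3,4,5,6,7} — only 2 is left for (r5,c7).
row 6 has {1,2,3,5,6,7}; column 4 has {1,2,3,5,6,7} — only 4 is left for (r6,c4).

6 1 5 7 2 4 3 / 7 2 4 5 3 1 6 / 1 7 3 2 4 6 5 / 3 4 1 6 5 2 7 / 4 3 6 1 7 5 2 / 2 5 7 4 6 3 1 / 5 6 2 3 1 7 4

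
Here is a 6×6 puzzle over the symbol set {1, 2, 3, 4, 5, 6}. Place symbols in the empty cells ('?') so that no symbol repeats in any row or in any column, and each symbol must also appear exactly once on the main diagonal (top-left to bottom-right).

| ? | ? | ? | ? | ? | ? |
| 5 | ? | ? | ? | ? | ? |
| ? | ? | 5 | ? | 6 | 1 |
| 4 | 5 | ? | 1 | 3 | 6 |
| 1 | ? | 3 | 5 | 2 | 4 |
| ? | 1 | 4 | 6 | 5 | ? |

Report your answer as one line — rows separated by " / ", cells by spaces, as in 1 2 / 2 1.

Cell (r4,c3): row 4 has {1,3,4,5,6}; column 3 has {3,4,5} → 2.
Cell (r5,c2): row 5 has {1,2,3,4,5}; column 2 has {1,5} → 6.
Cell (r6,c6): row 6 has {1,4,5,6}; column 6 has {1,4,6}; the diagonal has {1,2,5} → 3.
Cell (r1,c1): row 1 is empty so far; column 1 has {1,4,5}; the diagonal has {1,2,3,5} → 6.
Cell (r1,c3): row 1 has {6}; column 3 has {2,3,4,5} → 1.
Cell (r1,c5): row 1 has {1,6}; column 5 has {2,3,5,6} → 4.
Cell (r2,c2): row 2 has {5}; column 2 has {1,5,6}; the diagonal has {1,2,3,5,6} → 4.
Cell (r2,c3): row 2 has {4,5}; column 3 has {1,2,3,4,5} → 6.
Cell (r2,c5): row 2 has {4,5,6}; column 5 has {2,3,4,5,6} → 1.
Cell (r2,c6): row 2 has {1,4,5,6}; column 6 has {1,3,4,6} → 2.
Cell (r6,c1): row 6 has {1,3,4,5,6}; column 1 has {1,4,5,6} → 2.
Cell (r1,c6): row 1 has {1,4,6}; column 6 has {1,2,3,4,6} → 5.
Cell (r2,c4): row 2 has {1,2,4,5,6}; column 4 has {1,5,6} → 3.
Cell (r3,c1): row 3 has {1,5,6}; column 1 has {1,2,4,5,6} → 3.
Cell (r3,c2): row 3 has {1,3,5,6}; column 2 has {1,4,5,6} → 2.
Cell (r3,c4): row 3 has {1,2,3,5,6}; column 4 has {1,3,5,6} → 4.
Cell (r1,c2): row 1 has {1,4,5,6}; column 2 has {1,2,4,5,6} → 3.
Cell (r1,c4): row 1 has {1,3,4,5,6}; column 4 has {1,3,4,5,6} → 2.

6 3 1 2 4 5 / 5 4 6 3 1 2 / 3 2 5 4 6 1 / 4 5 2 1 3 6 / 1 6 3 5 2 4 / 2 1 4 6 5 3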